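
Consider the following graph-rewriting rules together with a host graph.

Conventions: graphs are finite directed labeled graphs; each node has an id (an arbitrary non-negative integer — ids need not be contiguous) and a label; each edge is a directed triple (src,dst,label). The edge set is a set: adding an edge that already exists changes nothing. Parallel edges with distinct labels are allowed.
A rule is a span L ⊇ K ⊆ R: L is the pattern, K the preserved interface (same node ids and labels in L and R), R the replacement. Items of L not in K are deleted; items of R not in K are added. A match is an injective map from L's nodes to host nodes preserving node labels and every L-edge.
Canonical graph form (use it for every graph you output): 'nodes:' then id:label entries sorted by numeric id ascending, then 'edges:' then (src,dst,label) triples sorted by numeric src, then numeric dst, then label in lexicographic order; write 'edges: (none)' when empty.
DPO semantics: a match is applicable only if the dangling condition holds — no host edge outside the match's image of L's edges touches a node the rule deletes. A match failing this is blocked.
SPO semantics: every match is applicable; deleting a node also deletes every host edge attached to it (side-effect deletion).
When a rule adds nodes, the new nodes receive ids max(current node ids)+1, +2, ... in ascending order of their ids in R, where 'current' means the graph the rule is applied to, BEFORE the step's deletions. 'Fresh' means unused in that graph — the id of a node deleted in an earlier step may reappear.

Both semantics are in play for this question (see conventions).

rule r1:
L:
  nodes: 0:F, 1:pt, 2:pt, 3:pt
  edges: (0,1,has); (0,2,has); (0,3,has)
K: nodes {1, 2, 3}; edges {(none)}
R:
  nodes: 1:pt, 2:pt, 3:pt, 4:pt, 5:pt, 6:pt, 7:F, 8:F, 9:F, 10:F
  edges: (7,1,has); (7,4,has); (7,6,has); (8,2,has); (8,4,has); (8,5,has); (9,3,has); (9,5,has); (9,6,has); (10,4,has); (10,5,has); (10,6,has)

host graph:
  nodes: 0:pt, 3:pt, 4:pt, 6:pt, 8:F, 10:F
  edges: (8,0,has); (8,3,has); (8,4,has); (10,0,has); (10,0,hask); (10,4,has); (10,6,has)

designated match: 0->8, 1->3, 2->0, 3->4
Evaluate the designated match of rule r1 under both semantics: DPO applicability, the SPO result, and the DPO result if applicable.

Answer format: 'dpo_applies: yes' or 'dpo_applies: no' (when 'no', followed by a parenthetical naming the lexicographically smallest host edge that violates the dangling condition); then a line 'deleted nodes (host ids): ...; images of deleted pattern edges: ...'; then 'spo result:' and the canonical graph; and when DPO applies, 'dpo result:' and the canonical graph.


dpo_applies: yes
deleted nodes (host ids): 8; images of deleted pattern edges: (8,0,has); (8,3,has); (8,4,has)
spo result:
nodes: 0:pt, 3:pt, 4:pt, 6:pt, 10:F, 11:pt, 12:pt, 13:pt, 14:F, 15:F, 16:F, 17:F
edges: (10,0,has); (10,0,hask); (10,4,has); (10,6,has); (14,3,has); (14,11,has); (14,13,has); (15,0,has); (15,11,has); (15,12,has); (16,4,has); (16,12,has); (16,13,has); (17,11,has); (17,12,has); (17,13,has)
dpo result:
nodes: 0:pt, 3:pt, 4:pt, 6:pt, 10:F, 11:pt, 12:pt, 13:pt, 14:F, 15:F, 16:F, 17:F
edges: (10,0,has); (10,0,hask); (10,4,has); (10,6,has); (14,3,has); (14,11,has); (14,13,has); (15,0,has); (15,11,has); (15,12,has); (16,4,has); (16,12,has); (16,13,has); (17,11,has); (17,12,has); (17,13,has)


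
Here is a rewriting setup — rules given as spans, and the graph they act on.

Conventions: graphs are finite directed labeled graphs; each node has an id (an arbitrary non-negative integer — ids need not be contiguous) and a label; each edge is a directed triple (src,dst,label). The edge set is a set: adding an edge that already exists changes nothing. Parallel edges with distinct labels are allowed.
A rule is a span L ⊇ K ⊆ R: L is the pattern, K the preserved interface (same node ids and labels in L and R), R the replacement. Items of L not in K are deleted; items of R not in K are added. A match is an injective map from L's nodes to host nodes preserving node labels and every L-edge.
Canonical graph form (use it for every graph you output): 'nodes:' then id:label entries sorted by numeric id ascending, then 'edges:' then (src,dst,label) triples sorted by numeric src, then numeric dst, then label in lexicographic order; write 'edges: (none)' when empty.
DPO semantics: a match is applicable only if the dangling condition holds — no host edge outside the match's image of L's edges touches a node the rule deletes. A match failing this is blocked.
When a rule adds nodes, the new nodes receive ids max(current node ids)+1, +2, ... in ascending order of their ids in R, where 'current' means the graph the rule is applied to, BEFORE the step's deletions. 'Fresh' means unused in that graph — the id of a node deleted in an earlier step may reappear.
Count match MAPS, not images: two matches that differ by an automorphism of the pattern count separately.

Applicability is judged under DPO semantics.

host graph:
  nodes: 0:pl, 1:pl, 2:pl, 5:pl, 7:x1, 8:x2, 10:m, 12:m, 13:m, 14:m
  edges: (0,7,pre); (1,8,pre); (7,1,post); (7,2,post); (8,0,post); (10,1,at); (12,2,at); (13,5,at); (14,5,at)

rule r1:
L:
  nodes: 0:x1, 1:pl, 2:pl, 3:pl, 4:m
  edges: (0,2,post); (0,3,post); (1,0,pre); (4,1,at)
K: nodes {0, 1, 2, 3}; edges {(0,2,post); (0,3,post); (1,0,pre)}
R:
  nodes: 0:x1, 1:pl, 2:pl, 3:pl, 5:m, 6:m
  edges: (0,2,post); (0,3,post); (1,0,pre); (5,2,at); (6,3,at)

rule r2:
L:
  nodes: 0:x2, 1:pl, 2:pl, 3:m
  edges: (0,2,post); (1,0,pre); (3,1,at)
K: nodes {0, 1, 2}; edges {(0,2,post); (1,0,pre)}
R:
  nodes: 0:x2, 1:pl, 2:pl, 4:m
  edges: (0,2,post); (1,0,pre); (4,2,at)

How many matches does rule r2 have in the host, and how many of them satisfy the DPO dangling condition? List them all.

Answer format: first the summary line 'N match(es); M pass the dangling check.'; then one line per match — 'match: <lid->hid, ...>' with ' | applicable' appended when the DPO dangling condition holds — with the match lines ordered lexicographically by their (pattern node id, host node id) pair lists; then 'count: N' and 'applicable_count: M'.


1 match(es); 1 pass the dangling check.
match: 0->8, 1->1, 2->0, 3->10 | applicable
count: 1
applicable_count: 1


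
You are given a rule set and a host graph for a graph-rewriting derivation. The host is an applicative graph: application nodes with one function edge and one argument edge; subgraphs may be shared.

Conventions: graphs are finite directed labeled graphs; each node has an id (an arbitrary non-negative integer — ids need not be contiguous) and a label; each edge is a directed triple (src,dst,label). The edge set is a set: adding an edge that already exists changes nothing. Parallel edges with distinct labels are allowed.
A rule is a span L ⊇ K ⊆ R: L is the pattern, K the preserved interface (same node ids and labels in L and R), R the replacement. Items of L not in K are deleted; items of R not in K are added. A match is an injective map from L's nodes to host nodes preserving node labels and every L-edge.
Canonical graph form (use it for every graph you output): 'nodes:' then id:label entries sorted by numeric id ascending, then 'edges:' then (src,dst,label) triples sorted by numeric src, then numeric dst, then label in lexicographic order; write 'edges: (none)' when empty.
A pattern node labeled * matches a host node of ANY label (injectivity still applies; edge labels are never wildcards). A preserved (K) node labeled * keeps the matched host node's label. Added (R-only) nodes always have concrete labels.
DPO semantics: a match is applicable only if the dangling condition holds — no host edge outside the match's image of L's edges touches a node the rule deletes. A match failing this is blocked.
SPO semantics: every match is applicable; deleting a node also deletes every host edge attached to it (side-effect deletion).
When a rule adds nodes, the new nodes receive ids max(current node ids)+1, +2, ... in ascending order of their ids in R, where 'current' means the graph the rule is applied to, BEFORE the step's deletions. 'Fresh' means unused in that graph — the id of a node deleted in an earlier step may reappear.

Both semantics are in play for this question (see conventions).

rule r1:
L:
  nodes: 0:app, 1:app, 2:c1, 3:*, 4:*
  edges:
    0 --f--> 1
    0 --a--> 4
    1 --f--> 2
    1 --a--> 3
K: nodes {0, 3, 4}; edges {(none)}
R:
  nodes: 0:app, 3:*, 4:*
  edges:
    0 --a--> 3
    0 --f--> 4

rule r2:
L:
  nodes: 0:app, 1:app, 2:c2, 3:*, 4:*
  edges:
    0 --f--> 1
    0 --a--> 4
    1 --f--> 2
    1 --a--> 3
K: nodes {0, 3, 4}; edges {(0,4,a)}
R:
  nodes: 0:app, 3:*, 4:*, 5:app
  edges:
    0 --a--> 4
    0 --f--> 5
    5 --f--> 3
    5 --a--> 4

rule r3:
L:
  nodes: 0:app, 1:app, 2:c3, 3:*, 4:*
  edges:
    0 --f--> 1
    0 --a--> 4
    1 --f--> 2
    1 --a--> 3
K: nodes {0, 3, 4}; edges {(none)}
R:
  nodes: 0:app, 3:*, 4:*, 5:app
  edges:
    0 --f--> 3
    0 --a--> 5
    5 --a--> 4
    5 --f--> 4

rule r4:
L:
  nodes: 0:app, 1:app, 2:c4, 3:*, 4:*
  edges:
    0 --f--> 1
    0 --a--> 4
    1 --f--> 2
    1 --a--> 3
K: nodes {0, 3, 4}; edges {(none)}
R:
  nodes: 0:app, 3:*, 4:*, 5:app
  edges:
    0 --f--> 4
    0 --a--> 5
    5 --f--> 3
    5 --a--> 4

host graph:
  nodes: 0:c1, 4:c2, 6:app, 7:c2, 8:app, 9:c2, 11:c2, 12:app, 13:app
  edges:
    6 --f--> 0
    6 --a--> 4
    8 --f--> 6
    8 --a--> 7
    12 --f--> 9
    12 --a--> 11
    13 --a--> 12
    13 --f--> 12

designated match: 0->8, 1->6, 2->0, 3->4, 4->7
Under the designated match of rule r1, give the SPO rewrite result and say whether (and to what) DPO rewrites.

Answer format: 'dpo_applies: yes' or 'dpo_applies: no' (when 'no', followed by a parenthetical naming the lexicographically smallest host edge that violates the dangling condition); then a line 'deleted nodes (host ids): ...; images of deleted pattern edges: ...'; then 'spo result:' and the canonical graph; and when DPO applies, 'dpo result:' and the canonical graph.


dpo_applies: yes
deleted nodes (host ids): 0, 6; images of deleted pattern edges: (6,0,f); (6,4,a); (8,6,f); (8,7,a)
spo result:
nodes: 4:c2, 7:c2, 8:app, 9:c2, 11:c2, 12:app, 13:app
edges: (8,4,a); (8,7,f); (12,9,f); (12,11,a); (13,12,a); (13,12,f)
dpo result:
nodes: 4:c2, 7:c2, 8:app, 9:c2, 11:c2, 12:app, 13:app
edges: (8,4,a); (8,7,f); (12,9,f); (12,11,a); (13,12,a); (13,12,f)


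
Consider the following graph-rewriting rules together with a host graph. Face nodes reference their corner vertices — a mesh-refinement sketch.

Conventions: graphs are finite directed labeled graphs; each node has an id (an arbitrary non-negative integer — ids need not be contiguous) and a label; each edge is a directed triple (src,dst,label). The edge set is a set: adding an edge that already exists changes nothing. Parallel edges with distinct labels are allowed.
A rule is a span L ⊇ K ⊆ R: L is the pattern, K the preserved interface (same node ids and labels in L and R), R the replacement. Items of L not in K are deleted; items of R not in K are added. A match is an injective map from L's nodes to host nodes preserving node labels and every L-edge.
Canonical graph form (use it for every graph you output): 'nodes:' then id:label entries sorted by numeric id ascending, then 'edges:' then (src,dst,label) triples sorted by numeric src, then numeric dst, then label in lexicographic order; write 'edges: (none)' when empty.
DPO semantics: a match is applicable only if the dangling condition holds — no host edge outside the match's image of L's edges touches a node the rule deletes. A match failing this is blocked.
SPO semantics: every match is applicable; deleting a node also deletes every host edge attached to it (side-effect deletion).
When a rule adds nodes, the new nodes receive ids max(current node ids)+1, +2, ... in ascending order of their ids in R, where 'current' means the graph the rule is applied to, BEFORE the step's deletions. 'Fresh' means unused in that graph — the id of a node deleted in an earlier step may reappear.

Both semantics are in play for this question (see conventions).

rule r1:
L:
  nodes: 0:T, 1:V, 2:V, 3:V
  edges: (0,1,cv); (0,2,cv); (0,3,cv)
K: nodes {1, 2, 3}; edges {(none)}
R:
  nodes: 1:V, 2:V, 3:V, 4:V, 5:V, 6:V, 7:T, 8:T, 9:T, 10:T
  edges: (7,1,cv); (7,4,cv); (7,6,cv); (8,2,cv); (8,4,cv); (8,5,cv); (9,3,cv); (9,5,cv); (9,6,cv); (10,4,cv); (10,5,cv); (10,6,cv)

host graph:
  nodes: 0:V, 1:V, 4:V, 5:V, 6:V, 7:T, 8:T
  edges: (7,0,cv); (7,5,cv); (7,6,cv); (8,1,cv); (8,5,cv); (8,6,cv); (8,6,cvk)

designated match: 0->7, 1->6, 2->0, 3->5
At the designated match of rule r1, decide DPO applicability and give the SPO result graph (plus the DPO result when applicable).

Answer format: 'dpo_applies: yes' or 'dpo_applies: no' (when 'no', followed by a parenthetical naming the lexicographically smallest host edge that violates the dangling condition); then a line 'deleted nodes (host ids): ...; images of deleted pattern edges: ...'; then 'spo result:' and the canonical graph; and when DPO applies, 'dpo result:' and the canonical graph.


dpo_applies: yes
deleted nodes (host ids): 7; images of deleted pattern edges: (7,0,cv); (7,5,cv); (7,6,cv)
spo result:
nodes: 0:V, 1:V, 4:V, 5:V, 6:V, 8:T, 9:V, 10:V, 11:V, 12:T, 13:T, 14:T, 15:T
edges: (8,1,cv); (8,5,cv); (8,6,cv); (8,6,cvk); (12,6,cv); (12,9,cv); (12,11,cv); (13,0,cv); (13,9,cv); (13,10,cv); (14,5,cv); (14,10,cv); (14,11,cv); (15,9,cv); (15,10,cv); (15,11,cv)
dpo result:
nodes: 0:V, 1:V, 4:V, 5:V, 6:V, 8:T, 9:V, 10:V, 11:V, 12:T, 13:T, 14:T, 15:T
edges: (8,1,cv); (8,5,cv); (8,6,cv); (8,6,cvk); (12,6,cv); (12,9,cv); (12,11,cv); (13,0,cv); (13,9,cv); (13,10,cv); (14,5,cv); (14,10,cv); (14,11,cv); (15,9,cv); (15,10,cv); (15,11,cv)


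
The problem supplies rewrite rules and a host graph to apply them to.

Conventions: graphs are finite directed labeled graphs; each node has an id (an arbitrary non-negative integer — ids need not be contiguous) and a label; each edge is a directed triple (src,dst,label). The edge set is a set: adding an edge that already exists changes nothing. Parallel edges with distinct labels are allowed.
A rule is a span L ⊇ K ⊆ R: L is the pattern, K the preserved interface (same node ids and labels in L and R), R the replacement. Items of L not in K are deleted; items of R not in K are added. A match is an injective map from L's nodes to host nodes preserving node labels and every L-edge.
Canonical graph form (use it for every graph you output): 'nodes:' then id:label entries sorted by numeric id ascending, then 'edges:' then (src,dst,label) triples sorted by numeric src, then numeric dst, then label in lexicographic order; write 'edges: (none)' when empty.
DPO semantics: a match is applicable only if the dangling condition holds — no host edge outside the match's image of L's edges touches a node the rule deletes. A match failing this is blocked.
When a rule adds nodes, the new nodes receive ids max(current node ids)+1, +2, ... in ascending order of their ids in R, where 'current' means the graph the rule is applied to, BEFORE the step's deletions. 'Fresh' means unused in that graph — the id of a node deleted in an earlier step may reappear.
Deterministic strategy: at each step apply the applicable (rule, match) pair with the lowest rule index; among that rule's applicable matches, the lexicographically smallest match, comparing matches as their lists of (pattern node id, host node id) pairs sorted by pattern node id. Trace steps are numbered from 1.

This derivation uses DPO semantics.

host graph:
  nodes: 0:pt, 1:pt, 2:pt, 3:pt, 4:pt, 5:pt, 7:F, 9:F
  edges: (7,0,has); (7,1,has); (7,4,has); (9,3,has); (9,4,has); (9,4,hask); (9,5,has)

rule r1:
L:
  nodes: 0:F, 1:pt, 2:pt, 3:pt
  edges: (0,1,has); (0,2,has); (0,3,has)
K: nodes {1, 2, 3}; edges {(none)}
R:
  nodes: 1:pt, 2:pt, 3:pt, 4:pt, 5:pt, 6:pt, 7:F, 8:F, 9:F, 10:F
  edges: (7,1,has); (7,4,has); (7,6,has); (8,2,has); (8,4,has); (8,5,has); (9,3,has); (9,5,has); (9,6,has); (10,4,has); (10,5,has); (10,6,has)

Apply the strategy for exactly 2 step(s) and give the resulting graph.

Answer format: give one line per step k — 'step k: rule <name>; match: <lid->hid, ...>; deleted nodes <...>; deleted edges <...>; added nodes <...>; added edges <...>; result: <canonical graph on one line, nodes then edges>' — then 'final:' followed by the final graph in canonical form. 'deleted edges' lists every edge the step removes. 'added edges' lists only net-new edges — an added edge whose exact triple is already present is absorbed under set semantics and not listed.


step 1: rule r1; match: 0->7, 1->0, 2->1, 3->4; deleted nodes 7; deleted edges (7,0,has); (7,1,has); (7,4,has); added nodes 10, 11, 12, 13, 14, 15, 16; added edges (13,0,has); (13,10,has); (13,12,has); (14,1,has); (14,10,has); (14,11,has); (15,4,has); (15,11,has); (15,12,has); (16,10,has); (16,11,has); (16,12,has); result: nodes: 0:pt, 1:pt, 2:pt, 3:pt, 4:pt, 5:pt, 9:F, 10:pt, 11:pt, 12:pt, 13:F, 14:F, 15:F, 16:F edges: (9,3,has); (9,4,has); (9,4,hask); (9,5,has); (13,0,has); (13,10,has); (13,12,has); (14,1,has); (14,10,has); (14,11,has); (15,4,has); (15,11,has); (15,12,has); (16,10,has); (16,11,has); (16,12,has)
step 2: rule r1; match: 0->13, 1->0, 2->10, 3->12; deleted nodes 13; deleted edges (13,0,has); (13,10,has); (13,12,has); added nodes 17, 18, 19, 20, 21, 22, 23; added edges (20,0,has); (20,17,has); (20,19,has); (21,10,has); (21,17,has); (21,18,has); (22,12,has); (22,18,has); (22,19,has); (23,17,has); (23,18,has); (23,19,has); result: nodes: 0:pt, 1:pt, 2:pt, 3:pt, 4:pt, 5:pt, 9:F, 10:pt, 11:pt, 12:pt, 14:F, 15:F, 16:F, 17:pt, 18:pt, 19:pt, 20:F, 21:F, 22:F, 23:F edges: (9,3,has); (9,4,has); (9,4,hask); (9,5,has); (14,1,has); (14,10,has); (14,11,has); (15,4,has); (15,11,has); (15,12,has); (16,10,has); (16,11,has); (16,12,has); (20,0,has); (20,17,has); (20,19,has); (21,10,has); (21,17,has); (21,18,has); (22,12,has); (22,18,has); (22,19,has); (23,17,has); (23,18,has); (23,19,has)
final:
nodes: 0:pt, 1:pt, 2:pt, 3:pt, 4:pt, 5:pt, 9:F, 10:pt, 11:pt, 12:pt, 14:F, 15:F, 16:F, 17:pt, 18:pt, 19:pt, 20:F, 21:F, 22:F, 23:F
edges: (9,3,has); (9,4,has); (9,4,hask); (9,5,has); (14,1,has); (14,10,has); (14,11,has); (15,4,has); (15,11,has); (15,12,has); (16,10,has); (16,11,has); (16,12,has); (20,0,has); (20,17,has); (20,19,has); (21,10,has); (21,17,has); (21,18,has); (22,12,has); (22,18,has); (22,19,has); (23,17,has); (23,18,has); (23,19,has)


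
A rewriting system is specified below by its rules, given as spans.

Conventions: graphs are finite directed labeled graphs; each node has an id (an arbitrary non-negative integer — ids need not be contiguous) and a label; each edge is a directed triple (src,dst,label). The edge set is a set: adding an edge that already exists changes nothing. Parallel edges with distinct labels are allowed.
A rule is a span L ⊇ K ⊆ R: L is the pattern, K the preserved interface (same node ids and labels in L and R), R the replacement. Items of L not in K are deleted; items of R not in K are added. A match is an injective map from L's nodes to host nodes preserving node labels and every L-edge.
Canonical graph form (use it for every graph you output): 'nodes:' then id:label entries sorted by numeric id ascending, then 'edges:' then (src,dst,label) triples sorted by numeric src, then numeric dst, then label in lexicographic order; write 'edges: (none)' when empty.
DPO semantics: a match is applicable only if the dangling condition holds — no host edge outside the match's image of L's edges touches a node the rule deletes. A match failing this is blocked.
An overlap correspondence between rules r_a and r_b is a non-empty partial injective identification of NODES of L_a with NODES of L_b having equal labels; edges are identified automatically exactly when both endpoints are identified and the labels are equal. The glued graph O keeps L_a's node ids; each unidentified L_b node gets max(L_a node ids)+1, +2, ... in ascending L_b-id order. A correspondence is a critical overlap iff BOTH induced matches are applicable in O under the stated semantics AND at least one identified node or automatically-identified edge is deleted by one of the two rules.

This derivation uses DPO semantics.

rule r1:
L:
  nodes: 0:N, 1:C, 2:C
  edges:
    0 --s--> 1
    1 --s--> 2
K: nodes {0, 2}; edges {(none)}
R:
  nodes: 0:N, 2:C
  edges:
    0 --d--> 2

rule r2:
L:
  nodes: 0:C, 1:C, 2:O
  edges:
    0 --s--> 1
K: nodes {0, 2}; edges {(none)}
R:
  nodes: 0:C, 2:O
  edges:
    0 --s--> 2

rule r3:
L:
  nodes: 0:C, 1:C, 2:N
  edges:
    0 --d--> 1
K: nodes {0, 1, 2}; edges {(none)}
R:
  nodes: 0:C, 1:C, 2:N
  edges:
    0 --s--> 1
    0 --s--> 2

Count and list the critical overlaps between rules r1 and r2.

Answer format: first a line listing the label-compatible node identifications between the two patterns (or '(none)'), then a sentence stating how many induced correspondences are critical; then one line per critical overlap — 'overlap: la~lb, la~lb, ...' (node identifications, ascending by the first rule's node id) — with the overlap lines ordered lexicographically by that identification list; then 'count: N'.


label-compatible node identifications between L(r1) and L(r2): 1~0, 1~1, 2~0, 2~1
1 of the induced correspondences is a critical overlap of r1 and r2.
overlap: 1~0, 2~1
count: 1


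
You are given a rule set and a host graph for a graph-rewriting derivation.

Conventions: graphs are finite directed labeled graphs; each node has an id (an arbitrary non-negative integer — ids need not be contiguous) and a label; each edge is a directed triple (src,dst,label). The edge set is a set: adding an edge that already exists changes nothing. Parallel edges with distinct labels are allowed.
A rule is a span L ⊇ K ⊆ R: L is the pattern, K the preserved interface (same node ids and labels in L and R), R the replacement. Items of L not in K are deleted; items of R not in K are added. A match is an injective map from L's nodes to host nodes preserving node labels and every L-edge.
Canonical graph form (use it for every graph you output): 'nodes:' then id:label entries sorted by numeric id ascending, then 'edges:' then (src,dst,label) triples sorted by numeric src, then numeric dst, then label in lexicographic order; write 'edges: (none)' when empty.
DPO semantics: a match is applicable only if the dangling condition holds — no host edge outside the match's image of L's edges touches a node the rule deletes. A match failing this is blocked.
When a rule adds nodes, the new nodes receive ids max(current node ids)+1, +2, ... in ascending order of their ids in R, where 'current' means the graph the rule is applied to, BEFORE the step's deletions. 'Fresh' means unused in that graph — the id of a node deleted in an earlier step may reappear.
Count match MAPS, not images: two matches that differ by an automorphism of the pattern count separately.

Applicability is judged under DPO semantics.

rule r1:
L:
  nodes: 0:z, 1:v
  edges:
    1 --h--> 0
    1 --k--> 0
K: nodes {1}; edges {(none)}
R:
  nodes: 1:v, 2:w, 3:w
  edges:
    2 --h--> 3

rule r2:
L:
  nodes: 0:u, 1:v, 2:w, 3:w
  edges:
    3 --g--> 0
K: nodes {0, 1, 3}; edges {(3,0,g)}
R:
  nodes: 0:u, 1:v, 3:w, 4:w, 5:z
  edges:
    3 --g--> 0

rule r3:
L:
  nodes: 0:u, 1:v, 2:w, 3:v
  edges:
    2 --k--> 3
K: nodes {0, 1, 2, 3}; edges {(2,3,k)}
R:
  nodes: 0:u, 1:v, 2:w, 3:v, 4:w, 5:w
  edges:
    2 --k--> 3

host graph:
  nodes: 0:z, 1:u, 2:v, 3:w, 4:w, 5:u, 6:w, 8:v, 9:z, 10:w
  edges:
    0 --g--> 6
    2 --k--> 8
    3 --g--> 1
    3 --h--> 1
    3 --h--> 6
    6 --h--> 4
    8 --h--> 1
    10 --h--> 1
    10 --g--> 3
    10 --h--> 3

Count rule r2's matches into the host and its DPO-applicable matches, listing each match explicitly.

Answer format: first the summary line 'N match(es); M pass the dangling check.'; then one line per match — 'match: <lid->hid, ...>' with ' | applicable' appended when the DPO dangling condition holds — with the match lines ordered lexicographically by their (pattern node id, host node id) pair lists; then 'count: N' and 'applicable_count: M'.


6 match(es); 0 pass the dangling check.
match: 0->1, 1->2, 2->4, 3->3
match: 0->1, 1->2, 2->6, 3->3
match: 0->1, 1->2, 2->10, 3->3
match: 0->1, 1->8, 2->4, 3->3
match: 0->1, 1->8, 2->6, 3->3
match: 0->1, 1->8, 2->10, 3->3
count: 6
applicable_count: 0


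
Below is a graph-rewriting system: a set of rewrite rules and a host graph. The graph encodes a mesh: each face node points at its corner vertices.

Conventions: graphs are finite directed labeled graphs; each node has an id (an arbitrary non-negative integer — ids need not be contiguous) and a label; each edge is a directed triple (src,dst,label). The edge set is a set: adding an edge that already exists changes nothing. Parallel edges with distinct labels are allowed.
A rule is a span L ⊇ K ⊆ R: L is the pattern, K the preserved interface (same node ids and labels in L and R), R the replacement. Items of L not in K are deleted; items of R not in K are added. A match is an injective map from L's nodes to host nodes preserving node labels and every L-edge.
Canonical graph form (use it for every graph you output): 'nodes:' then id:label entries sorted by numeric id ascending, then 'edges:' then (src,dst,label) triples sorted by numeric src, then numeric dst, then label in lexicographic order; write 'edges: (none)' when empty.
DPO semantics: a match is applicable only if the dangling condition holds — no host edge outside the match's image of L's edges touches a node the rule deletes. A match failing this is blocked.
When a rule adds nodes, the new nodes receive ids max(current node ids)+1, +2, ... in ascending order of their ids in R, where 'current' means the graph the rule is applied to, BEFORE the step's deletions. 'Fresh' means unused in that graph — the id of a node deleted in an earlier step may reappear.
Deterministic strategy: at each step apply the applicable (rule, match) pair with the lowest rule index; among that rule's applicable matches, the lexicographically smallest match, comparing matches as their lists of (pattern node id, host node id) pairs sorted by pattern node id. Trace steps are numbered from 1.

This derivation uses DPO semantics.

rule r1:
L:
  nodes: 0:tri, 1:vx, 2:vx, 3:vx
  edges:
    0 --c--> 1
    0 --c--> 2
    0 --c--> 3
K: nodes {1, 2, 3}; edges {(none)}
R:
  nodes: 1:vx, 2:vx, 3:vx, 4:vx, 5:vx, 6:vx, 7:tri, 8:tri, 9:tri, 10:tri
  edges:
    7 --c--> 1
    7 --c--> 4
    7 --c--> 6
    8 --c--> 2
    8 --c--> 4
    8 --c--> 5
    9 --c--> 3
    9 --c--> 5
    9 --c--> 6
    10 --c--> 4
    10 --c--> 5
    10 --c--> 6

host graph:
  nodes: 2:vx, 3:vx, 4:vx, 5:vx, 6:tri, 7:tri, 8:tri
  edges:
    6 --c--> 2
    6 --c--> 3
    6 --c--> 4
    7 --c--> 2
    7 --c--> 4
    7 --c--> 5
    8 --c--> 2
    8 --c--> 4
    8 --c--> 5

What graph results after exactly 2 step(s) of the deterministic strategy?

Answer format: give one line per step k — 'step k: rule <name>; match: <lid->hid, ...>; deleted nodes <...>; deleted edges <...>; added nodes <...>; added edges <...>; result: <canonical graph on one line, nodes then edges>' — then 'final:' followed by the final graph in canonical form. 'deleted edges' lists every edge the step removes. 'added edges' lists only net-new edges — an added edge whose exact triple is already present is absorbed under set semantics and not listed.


step 1: rule r1; match: 0->6, 1->2, 2->3, 3->4; deleted nodes 6; deleted edges (6,2,c); (6,3,c); (6,4,c); added nodes 9, 10, 11, 12, 13, 14, 15; added edges (12,2,c); (12,9,c); (12,11,c); (13,3,c); (13,9,c); (13,10,c); (14,4,c); (14,10,c); (14,11,c); (15,9,c); (15,10,c); (15,11,c); result: nodes: 2:vx, 3:vx, 4:vx, 5:vx, 7:tri, 8:tri, 9:vx, 10:vx, 11:vx, 12:tri, 13:tri, 14:tri, 15:tri edges: (7,2,c); (7,4,c); (7,5,c); (8,2,c); (8,4,c); (8,5,c); (12,2,c); (12,9,c); (12,11,c); (13,3,c); (13,9,c); (13,10,c); (14,4,c); (14,10,c); (14,11,c); (15,9,c); (15,10,c); (15,11,c)
step 2: rule r1; match: 0->7, 1->2, 2->4, 3->5; deleted nodes 7; deleted edges (7,2,c); (7,4,c); (7,5,c); added nodes 16, 17, 18, 19, 20, 21, 22; added edges (19,2,c); (19,16,c); (19,18,c); (20,4,c); (20,16,c); (20,17,c); (21,5,c); (21,17,c); (21,18,c); (22,16,c); (22,17,c); (22,18,c); result: nodes: 2:vx, 3:vx, 4:vx, 5:vx, 8:tri, 9:vx, 10:vx, 11:vx, 12:tri, 13:tri, 14:tri, 15:tri, 16:vx, 17:vx, 18:vx, 19:tri, 20:tri, 21:tri, 22:tri edges: (8,2,c); (8,4,c); (8,5,c); (12,2,c); (12,9,c); (12,11,c); (13,3,c); (13,9,c); (13,10,c); (14,4,c); (14,10,c); (14,11,c); (15,9,c); (15,10,c); (15,11,c); (19,2,c); (19,16,c); (19,18,c); (20,4,c); (20,16,c); (20,17,c); (21,5,c); (21,17,c); (21,18,c); (22,16,c); (22,17,c); (22,18,c)
final:
nodes: 2:vx, 3:vx, 4:vx, 5:vx, 8:tri, 9:vx, 10:vx, 11:vx, 12:tri, 13:tri, 14:tri, 15:tri, 16:vx, 17:vx, 18:vx, 19:tri, 20:tri, 21:tri, 22:tri
edges: (8,2,c); (8,4,c); (8,5,c); (12,2,c); (12,9,c); (12,11,c); (13,3,c); (13,9,c); (13,10,c); (14,4,c); (14,10,c); (14,11,c); (15,9,c); (15,10,c); (15,11,c); (19,2,c); (19,16,c); (19,18,c); (20,4,c); (20,16,c); (20,17,c); (21,5,c); (21,17,c); (21,18,c); (22,16,c); (22,17,c); (22,18,c)


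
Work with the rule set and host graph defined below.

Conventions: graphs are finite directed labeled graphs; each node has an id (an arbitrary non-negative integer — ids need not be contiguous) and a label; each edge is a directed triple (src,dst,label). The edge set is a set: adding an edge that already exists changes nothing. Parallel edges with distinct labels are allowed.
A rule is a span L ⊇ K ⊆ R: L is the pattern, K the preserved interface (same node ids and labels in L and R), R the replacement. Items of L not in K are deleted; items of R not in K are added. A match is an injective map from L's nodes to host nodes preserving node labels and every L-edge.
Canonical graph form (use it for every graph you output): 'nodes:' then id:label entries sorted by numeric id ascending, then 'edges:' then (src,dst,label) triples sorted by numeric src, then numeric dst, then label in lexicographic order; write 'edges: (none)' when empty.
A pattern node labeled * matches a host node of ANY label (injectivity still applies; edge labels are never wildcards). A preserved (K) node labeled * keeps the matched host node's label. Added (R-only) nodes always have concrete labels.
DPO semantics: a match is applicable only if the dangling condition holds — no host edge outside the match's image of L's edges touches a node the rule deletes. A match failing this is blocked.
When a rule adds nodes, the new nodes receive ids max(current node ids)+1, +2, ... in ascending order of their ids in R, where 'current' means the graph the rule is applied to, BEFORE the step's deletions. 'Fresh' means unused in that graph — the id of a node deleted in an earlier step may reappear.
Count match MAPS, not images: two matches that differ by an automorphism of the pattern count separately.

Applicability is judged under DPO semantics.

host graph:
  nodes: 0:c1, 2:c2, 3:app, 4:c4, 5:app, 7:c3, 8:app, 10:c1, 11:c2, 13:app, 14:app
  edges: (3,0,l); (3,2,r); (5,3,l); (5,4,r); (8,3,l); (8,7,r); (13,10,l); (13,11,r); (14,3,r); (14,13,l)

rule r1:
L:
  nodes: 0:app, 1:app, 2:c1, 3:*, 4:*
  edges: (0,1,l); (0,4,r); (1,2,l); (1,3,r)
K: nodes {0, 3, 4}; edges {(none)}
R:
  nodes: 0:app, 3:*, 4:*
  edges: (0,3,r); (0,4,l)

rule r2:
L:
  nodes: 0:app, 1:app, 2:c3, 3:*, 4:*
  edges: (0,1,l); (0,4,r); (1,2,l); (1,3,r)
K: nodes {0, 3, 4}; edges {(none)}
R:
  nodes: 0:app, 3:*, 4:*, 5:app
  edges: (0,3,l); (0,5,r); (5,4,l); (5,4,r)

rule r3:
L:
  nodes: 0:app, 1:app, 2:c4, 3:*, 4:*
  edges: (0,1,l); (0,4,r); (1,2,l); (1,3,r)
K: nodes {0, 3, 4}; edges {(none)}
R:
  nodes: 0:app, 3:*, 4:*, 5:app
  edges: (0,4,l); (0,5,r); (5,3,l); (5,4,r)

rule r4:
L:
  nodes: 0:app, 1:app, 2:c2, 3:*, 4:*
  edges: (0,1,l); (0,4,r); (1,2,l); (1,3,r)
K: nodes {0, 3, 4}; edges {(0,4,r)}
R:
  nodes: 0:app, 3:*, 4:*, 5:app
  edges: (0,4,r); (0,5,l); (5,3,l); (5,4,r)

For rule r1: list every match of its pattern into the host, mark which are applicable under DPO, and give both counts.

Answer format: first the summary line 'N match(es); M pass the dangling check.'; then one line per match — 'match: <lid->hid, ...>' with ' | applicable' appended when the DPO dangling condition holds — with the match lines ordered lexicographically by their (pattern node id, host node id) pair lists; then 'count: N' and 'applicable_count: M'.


3 match(es); 1 pass the dangling check.
match: 0->5, 1->3, 2->0, 3->2, 4->4
match: 0->8, 1->3, 2->0, 3->2, 4->7
match: 0->14, 1->13, 2->10, 3->11, 4->3 | applicable
count: 3
applicable_count: 1


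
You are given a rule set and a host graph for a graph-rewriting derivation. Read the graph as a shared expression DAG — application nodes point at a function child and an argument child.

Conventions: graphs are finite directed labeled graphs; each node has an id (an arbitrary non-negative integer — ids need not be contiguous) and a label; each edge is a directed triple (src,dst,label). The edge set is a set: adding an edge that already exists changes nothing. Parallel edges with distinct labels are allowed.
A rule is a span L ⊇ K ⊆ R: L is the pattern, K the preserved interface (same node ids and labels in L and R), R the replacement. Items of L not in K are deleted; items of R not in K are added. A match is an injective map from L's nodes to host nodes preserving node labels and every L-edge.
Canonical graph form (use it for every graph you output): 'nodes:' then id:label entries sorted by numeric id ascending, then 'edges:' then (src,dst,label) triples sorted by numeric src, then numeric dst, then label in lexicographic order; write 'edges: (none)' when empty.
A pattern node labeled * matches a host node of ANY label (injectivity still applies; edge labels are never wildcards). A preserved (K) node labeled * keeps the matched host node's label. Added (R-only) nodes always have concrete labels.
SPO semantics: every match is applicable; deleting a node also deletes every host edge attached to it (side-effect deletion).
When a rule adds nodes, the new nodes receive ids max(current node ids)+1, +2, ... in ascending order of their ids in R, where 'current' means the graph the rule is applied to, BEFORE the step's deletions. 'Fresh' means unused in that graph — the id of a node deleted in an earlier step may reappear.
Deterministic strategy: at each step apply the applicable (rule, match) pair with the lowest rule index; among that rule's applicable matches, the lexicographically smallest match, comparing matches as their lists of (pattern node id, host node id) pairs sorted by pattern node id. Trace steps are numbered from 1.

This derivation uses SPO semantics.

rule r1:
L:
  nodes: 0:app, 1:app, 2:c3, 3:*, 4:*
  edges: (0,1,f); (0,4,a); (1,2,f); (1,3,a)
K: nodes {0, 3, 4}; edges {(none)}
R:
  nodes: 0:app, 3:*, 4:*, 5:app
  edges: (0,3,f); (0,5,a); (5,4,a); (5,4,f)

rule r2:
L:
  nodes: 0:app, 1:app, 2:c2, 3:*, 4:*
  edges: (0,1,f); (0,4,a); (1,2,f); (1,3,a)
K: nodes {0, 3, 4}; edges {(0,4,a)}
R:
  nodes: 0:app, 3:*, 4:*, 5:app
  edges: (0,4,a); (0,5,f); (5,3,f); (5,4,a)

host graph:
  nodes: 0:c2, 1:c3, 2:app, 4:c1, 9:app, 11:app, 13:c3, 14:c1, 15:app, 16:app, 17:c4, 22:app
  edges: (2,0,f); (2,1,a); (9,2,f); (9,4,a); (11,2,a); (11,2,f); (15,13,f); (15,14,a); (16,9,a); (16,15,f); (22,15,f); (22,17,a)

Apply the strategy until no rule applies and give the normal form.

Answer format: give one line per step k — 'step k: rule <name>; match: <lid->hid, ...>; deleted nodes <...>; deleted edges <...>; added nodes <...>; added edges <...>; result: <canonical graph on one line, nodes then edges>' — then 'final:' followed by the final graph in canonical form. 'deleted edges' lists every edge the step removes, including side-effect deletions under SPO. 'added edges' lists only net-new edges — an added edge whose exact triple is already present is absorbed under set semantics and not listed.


step 1: rule r1; match: 0->16, 1->15, 2->13, 3->14, 4->9; deleted nodes 13, 15; deleted edges (15,13,f); (15,14,a); (16,9,a); (16,15,f); (22,15,f); added nodes 23; added edges (16,14,f); (16,23,a); (23,9,a); (23,9,f); result: nodes: 0:c2, 1:c3, 2:app, 4:c1, 9:app, 11:app, 14:c1, 16:app, 17:c4, 22:app, 23:app edges: (2,0,f); (2,1,a); (9,2,f); (9,4,a); (11,2,a); (11,2,f); (16,14,f); (16,23,a); (22,17,a); (23,9,a); (23,9,f)
step 2: rule r2; match: 0->9, 1->2, 2->0, 3->1, 4->4; deleted nodes 0, 2; deleted edges (2,0,f); (2,1,a); (9,2,f); (11,2,a); (11,2,f); added nodes 24; added edges (9,24,f); (24,1,f); (24,4,a); result: nodes: 1:c3, 4:c1, 9:app, 11:app, 14:c1, 16:app, 17:c4, 22:app, 23:app, 24:app edges: (9,4,a); (9,24,f); (16,14,f); (16,23,a); (22,17,a); (23,9,a); (23,9,f); (24,1,f); (24,4,a)
final:
nodes: 1:c3, 4:c1, 9:app, 11:app, 14:c1, 16:app, 17:c4, 22:app, 23:app, 24:app
edges: (9,4,a); (9,24,f); (16,14,f); (16,23,a); (22,17,a); (23,9,a); (23,9,f); (24,1,f); (24,4,a)


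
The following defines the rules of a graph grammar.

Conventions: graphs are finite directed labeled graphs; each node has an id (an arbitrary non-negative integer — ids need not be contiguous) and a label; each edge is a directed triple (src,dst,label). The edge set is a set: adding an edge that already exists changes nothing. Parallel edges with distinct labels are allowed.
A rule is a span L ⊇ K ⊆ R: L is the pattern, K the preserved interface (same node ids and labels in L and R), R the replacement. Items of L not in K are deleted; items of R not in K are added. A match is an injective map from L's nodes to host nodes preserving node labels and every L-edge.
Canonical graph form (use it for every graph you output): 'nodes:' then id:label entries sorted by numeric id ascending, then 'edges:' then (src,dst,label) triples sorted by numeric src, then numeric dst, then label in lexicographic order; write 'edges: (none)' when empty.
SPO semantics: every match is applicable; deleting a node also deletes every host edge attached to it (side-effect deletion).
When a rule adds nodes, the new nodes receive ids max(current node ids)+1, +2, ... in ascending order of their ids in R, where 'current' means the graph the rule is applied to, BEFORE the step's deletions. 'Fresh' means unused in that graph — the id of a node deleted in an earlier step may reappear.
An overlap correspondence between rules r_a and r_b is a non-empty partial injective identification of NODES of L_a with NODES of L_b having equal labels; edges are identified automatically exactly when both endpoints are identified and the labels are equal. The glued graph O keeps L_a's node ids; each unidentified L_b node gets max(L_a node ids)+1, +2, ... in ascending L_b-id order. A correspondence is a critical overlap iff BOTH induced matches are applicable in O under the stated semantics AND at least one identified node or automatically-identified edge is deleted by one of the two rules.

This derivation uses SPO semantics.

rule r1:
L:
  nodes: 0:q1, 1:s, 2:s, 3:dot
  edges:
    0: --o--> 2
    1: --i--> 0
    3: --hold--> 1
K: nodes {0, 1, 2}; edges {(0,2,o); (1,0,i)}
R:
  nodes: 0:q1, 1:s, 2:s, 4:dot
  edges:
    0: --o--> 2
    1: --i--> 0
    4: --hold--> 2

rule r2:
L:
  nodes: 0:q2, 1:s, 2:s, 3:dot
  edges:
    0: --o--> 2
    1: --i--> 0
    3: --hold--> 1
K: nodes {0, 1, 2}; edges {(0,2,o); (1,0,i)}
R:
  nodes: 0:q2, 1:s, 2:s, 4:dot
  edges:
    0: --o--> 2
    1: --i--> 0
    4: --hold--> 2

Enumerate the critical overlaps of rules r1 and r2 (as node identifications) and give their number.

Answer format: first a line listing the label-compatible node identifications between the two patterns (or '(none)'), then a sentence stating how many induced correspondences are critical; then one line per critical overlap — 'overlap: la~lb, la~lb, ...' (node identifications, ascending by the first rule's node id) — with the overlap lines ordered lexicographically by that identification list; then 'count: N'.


label-compatible node identifications between L(r1) and L(r2): 1~1, 1~2, 2~1, 2~2, 3~3
7 of the induced correspondences are critical overlaps of r1 and r2.
overlap: 1~1, 2~2, 3~3
overlap: 1~1, 3~3
overlap: 1~2, 2~1, 3~3
overlap: 1~2, 3~3
overlap: 2~1, 3~3
overlap: 2~2, 3~3
overlap: 3~3
count: 7


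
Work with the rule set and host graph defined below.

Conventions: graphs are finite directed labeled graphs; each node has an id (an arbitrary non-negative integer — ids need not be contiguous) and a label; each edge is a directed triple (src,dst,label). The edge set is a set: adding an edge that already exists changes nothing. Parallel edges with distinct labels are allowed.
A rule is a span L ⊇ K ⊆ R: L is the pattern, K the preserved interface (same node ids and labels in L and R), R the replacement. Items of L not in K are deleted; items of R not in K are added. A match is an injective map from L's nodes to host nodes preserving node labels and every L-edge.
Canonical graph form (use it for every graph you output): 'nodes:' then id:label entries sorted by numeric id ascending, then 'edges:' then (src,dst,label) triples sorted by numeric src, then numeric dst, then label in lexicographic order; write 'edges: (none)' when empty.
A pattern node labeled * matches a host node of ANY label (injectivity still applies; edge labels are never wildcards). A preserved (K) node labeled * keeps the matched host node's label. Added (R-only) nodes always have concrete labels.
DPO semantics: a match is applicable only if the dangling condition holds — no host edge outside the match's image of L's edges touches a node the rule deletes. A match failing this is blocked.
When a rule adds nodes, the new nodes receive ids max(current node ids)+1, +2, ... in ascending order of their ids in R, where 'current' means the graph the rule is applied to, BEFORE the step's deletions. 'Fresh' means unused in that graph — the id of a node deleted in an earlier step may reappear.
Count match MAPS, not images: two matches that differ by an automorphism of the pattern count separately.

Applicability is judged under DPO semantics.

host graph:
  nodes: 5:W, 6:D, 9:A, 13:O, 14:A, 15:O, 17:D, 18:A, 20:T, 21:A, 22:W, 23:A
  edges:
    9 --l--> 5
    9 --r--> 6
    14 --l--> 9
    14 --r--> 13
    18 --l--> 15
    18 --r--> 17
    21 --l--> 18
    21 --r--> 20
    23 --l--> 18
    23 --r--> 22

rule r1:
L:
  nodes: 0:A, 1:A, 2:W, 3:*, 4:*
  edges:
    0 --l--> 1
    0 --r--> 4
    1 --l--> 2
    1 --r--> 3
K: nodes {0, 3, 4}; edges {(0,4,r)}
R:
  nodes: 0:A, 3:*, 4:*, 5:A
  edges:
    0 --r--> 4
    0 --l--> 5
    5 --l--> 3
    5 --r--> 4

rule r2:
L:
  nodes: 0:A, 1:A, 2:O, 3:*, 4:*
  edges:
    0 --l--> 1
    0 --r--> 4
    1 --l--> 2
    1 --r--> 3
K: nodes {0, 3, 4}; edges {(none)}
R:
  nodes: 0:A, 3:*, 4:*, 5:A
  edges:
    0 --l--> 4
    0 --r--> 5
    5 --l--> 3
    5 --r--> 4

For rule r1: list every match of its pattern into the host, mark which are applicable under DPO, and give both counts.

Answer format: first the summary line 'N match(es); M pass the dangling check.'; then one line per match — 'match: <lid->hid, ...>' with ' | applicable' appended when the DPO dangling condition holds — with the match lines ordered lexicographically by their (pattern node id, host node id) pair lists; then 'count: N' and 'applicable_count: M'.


1 match(es); 1 pass the dangling check.
match: 0->14, 1->9, 2->5, 3->6, 4->13 | applicable
count: 1
applicable_count: 1
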